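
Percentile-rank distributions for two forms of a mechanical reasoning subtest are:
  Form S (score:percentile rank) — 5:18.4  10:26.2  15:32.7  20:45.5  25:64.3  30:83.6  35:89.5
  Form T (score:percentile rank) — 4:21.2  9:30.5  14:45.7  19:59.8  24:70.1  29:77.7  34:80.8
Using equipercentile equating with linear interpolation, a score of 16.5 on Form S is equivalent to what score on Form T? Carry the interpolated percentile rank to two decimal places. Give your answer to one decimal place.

11.0

PR of 16.5 on Form S: 32.7 + (16.5 − 15)/(20 − 15) × (45.5 − 32.7) = 36.54
On Form T, PR 36.54 falls between score 9 (PR 30.5) and 14 (PR 45.7).
Interpolate: 9 + (36.54 − 30.5)/(45.7 − 30.5) × (14 − 9) = 11.0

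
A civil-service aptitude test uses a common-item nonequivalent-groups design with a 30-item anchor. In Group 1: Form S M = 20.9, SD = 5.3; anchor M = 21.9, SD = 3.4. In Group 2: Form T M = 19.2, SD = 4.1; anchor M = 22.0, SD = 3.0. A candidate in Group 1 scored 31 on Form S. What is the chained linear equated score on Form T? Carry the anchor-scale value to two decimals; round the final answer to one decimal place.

Form S → anchor (Group 1): v = (3.4/5.3)(31 − 20.9) + 21.9 = 28.38
anchor → Form T (Group 2): y = (4.1/3.0)(28.38 − 22.0) + 19.2 = 27.9

27.9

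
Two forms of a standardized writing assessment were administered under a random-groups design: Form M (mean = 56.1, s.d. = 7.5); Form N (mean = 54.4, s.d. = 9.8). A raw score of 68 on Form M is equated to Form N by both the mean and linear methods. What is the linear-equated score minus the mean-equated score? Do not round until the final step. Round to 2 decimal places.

Mean-equated: 68 + (54.4 − 56.1) = 66.30
Linear-equated: (9.8/7.5)(68 − 56.1) + 54.4 = 69.949
Difference = 69.949 − 66.30 = 3.65

3.65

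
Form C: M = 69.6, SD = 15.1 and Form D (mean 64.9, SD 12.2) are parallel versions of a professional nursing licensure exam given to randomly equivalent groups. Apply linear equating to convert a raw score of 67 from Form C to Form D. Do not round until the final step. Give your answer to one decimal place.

Linear equating: y = (SD_Y/SD_X)(x − M_X) + M_Y
y = (12.2/15.1)(67 − 69.6) + 64.9
y = 0.807947 × -2.6 + 64.9 = -2.1007 + 64.9 = 62.8

62.8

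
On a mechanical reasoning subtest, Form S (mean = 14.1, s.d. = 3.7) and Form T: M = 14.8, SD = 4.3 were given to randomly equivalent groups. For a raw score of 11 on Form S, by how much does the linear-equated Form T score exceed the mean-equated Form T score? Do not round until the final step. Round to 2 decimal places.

Mean-equated: 11 + (14.8 − 14.1) = 11.70
Linear-equated: (4.3/3.7)(11 − 14.1) + 14.8 = 11.197
Difference = 11.197 − 11.70 = -0.50

-0.50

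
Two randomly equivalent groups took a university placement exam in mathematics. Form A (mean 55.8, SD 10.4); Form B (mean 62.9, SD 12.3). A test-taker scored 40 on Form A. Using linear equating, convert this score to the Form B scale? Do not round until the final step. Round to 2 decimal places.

44.21

Linear equating: y = (SD_Y/SD_X)(x − M_X) + M_Y
y = (12.3/10.4)(40 − 55.8) + 62.9
y = 1.182692 × -15.8 + 62.9 = -18.6865 + 62.9 = 44.21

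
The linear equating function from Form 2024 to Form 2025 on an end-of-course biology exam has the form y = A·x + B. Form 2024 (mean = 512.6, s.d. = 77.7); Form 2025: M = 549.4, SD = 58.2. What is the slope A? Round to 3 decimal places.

A = SD_Y / SD_X = 58.2 / 77.7 = 0.749

0.749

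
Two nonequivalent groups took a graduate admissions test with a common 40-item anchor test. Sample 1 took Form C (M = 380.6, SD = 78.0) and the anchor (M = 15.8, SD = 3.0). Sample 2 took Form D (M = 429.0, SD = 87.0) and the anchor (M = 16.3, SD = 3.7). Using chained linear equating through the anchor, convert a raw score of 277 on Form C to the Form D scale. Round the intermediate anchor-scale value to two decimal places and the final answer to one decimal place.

Form C → anchor (Sample 1): v = (3.0/78.0)(277 − 380.6) + 15.8 = 11.82
anchor → Form D (Sample 2): y = (87.0/3.7)(11.82 − 16.3) + 429.0 = 323.7

323.7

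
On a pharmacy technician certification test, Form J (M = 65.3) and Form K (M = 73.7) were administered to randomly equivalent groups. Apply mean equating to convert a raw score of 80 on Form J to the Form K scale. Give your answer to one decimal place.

88.4

Mean equating: y = x + (M_Y − M_X) = 80 + (73.7 − 65.3) = 88.4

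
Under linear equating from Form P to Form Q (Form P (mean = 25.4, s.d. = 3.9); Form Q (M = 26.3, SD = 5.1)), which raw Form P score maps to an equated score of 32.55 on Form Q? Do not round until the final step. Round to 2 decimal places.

Invert y = (SD_Y/SD_X)(x − M_X) + M_Y:
x = (SD_X/SD_Y)(y − M_Y) + M_X = (3.9/5.1)(32.55 − 26.3) + 25.4
x = 0.764706 × 6.250 + 25.4 = 30.18

30.18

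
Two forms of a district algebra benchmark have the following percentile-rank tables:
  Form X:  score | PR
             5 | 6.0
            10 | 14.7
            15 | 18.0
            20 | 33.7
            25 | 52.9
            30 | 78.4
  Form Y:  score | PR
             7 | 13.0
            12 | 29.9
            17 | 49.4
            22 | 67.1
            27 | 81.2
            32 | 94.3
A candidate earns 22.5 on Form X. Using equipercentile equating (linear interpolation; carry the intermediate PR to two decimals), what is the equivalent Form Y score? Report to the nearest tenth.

PR of 22.5 on Form X: 33.7 + (22.5 − 20)/(25 − 20) × (52.9 − 33.7) = 43.30
On Form Y, PR 43.30 falls between score 12 (PR 29.9) and 17 (PR 49.4).
Interpolate: 12 + (43.30 − 29.9)/(49.4 − 29.9) × (17 − 12) = 15.4

15.4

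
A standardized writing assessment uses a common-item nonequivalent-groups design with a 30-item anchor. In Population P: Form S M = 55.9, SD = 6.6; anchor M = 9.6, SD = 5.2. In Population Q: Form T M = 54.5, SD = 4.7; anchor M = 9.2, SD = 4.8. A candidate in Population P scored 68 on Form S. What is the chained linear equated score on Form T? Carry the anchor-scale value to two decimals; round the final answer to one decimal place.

Form S → anchor (Population P): v = (5.2/6.6)(68 − 55.9) + 9.6 = 19.13
anchor → Form T (Population Q): y = (4.7/4.8)(19.13 − 9.2) + 54.5 = 64.2

64.2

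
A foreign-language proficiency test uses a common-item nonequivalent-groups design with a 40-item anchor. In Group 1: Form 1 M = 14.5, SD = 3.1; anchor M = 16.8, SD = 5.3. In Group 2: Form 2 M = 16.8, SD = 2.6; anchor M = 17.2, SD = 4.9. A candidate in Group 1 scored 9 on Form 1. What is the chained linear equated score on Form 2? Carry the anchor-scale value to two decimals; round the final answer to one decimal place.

11.6

Form 1 → anchor (Group 1): v = (5.3/3.1)(9 − 14.5) + 16.8 = 7.40
anchor → Form 2 (Group 2): y = (2.6/4.9)(7.40 − 17.2) + 16.8 = 11.6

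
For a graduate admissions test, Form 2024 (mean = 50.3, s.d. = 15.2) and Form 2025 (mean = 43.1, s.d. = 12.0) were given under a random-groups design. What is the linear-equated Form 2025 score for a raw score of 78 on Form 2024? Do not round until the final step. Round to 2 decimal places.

64.97

Linear equating: y = (SD_Y/SD_X)(x − M_X) + M_Y
y = (12.0/15.2)(78 − 50.3) + 43.1
y = 0.789474 × 27.7 + 43.1 = 21.8684 + 43.1 = 64.97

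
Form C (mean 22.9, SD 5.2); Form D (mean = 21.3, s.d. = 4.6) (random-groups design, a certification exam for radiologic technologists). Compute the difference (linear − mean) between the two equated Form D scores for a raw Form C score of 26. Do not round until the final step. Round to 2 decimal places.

-0.36

Mean-equated: 26 + (21.3 − 22.9) = 24.40
Linear-equated: (4.6/5.2)(26 − 22.9) + 21.3 = 24.042
Difference = 24.042 − 24.40 = -0.36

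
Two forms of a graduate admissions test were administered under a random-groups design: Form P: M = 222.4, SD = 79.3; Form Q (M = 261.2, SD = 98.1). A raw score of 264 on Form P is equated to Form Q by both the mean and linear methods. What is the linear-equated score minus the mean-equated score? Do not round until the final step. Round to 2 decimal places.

9.86

Mean-equated: 264 + (261.2 − 222.4) = 302.80
Linear-equated: (98.1/79.3)(264 − 222.4) + 261.2 = 312.662
Difference = 312.662 − 302.80 = 9.86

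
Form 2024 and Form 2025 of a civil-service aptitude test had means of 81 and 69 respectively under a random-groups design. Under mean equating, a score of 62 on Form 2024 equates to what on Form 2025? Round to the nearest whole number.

50

Mean equating: y = x + (M_Y − M_X) = 62 + (69 − 81) = 50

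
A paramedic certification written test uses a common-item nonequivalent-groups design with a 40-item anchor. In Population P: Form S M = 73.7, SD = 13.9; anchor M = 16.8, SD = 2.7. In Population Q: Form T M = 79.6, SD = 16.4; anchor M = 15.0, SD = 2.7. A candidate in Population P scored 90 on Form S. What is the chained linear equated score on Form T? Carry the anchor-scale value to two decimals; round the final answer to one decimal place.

Form S → anchor (Population P): v = (2.7/13.9)(90 − 73.7) + 16.8 = 19.97
anchor → Form T (Population Q): y = (16.4/2.7)(19.97 − 15.0) + 79.6 = 109.8

109.8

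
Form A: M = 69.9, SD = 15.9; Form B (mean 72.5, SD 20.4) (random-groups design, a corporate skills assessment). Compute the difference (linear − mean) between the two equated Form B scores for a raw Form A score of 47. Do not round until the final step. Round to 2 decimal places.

Mean-equated: 47 + (72.5 − 69.9) = 49.60
Linear-equated: (20.4/15.9)(47 − 69.9) + 72.5 = 43.119
Difference = 43.119 − 49.60 = -6.48

-6.48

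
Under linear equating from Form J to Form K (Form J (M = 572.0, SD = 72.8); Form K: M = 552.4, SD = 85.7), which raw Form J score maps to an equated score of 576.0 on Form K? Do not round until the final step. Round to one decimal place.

Invert y = (SD_Y/SD_X)(x − M_X) + M_Y:
x = (SD_X/SD_Y)(y − M_Y) + M_X = (72.8/85.7)(576.0 − 552.4) + 572.0
x = 0.849475 × 23.600 + 572.0 = 592.0

592.0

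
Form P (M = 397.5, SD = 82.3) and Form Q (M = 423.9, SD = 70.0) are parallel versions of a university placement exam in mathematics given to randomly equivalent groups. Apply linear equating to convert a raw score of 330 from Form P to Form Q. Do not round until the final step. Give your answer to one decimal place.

366.5

Linear equating: y = (SD_Y/SD_X)(x − M_X) + M_Y
y = (70.0/82.3)(330 − 397.5) + 423.9
y = 0.850547 × -67.5 + 423.9 = -57.4119 + 423.9 = 366.5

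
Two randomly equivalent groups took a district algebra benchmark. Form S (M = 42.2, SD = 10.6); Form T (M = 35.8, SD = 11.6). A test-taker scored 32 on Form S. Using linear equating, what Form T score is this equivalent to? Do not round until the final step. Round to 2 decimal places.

24.64

Linear equating: y = (SD_Y/SD_X)(x − M_X) + M_Y
y = (11.6/10.6)(32 − 42.2) + 35.8
y = 1.094340 × -10.2 + 35.8 = -11.1623 + 35.8 = 24.64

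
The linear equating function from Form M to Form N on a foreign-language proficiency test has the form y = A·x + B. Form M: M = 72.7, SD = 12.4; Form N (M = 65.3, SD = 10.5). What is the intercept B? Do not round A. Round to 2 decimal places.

3.74

A = SD_Y / SD_X = 10.5 / 12.4 = 0.846774
B = M_Y − A·M_X = 65.3 − 0.846774 × 72.7 = 3.74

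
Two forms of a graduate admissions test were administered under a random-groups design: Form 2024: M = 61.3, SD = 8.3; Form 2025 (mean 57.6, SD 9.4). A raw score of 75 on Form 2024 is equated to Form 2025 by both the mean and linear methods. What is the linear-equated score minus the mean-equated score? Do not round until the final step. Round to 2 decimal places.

Mean-equated: 75 + (57.6 − 61.3) = 71.30
Linear-equated: (9.4/8.3)(75 − 61.3) + 57.6 = 73.116
Difference = 73.116 − 71.30 = 1.82

1.82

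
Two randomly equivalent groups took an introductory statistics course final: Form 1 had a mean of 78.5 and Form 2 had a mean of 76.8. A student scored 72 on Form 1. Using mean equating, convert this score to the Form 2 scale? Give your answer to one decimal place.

70.3

Mean equating: y = x + (M_Y − M_X) = 72 + (76.8 − 78.5) = 70.3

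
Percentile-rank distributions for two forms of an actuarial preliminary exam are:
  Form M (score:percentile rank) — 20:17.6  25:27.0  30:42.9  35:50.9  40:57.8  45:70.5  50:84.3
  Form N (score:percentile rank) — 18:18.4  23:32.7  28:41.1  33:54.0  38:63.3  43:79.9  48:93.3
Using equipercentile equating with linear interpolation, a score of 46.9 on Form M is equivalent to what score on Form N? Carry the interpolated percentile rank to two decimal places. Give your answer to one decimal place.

41.7

PR of 46.9 on Form M: 70.5 + (46.9 − 45)/(50 − 45) × (84.3 − 70.5) = 75.74
On Form N, PR 75.74 falls between score 38 (PR 63.3) and 43 (PR 79.9).
Interpolate: 38 + (75.74 − 63.3)/(79.9 − 63.3) × (43 − 38) = 41.7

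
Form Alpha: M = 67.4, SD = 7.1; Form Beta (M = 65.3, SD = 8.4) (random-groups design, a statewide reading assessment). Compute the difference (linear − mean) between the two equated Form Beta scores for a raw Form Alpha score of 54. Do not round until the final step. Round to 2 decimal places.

-2.45

Mean-equated: 54 + (65.3 − 67.4) = 51.90
Linear-equated: (8.4/7.1)(54 − 67.4) + 65.3 = 49.446
Difference = 49.446 − 51.90 = -2.45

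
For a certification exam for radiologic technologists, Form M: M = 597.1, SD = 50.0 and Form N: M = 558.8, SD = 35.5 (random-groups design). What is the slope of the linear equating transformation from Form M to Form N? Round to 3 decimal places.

0.710

A = SD_Y / SD_X = 35.5 / 50.0 = 0.710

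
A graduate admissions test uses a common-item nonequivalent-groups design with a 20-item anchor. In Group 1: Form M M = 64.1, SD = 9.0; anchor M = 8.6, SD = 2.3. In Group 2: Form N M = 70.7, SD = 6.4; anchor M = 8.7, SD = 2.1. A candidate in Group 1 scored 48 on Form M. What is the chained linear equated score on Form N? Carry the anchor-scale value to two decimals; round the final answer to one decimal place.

57.9

Form M → anchor (Group 1): v = (2.3/9.0)(48 − 64.1) + 8.6 = 4.49
anchor → Form N (Group 2): y = (6.4/2.1)(4.49 − 8.7) + 70.7 = 57.9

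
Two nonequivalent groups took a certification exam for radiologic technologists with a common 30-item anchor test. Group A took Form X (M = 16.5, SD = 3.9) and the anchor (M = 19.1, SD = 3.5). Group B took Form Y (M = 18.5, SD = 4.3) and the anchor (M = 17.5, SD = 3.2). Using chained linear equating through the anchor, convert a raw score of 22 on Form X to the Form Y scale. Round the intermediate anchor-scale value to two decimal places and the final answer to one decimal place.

27.3

Form X → anchor (Group A): v = (3.5/3.9)(22 − 16.5) + 19.1 = 24.04
anchor → Form Y (Group B): y = (4.3/3.2)(24.04 − 17.5) + 18.5 = 27.3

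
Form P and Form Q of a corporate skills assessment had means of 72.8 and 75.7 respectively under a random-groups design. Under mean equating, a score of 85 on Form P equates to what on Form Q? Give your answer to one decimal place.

87.9

Mean equating: y = x + (M_Y − M_X) = 85 + (75.7 − 72.8) = 87.9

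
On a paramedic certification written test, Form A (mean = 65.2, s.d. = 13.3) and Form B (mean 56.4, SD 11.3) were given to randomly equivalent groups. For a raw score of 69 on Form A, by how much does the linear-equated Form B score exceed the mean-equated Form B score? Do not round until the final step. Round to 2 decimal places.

-0.57

Mean-equated: 69 + (56.4 − 65.2) = 60.20
Linear-equated: (11.3/13.3)(69 − 65.2) + 56.4 = 59.629
Difference = 59.629 − 60.20 = -0.57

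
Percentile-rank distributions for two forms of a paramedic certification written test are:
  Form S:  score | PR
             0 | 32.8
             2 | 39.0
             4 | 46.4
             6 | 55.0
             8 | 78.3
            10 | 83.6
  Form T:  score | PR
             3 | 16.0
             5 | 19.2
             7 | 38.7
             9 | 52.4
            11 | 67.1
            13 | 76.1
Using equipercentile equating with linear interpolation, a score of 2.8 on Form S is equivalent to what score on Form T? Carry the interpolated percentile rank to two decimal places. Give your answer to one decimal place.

7.5

PR of 2.8 on Form S: 39.0 + (2.8 − 2)/(4 − 2) × (46.4 − 39.0) = 41.96
On Form T, PR 41.96 falls between score 7 (PR 38.7) and 9 (PR 52.4).
Interpolate: 7 + (41.96 − 38.7)/(52.4 − 38.7) × (9 − 7) = 7.5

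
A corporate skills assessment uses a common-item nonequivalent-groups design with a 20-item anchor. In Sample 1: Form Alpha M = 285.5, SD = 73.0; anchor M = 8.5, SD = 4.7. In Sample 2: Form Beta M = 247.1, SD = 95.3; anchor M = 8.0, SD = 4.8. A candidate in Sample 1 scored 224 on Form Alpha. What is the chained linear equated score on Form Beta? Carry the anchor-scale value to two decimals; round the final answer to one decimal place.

178.4

Form Alpha → anchor (Sample 1): v = (4.7/73.0)(224 − 285.5) + 8.5 = 4.54
anchor → Form Beta (Sample 2): y = (95.3/4.8)(4.54 − 8.0) + 247.1 = 178.4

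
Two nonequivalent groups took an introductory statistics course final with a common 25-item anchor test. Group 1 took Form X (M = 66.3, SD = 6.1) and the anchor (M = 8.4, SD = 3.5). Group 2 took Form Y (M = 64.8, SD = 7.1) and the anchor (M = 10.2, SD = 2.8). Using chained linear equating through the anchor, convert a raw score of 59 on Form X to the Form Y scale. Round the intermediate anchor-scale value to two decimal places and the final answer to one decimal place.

Form X → anchor (Group 1): v = (3.5/6.1)(59 − 66.3) + 8.4 = 4.21
anchor → Form Y (Group 2): y = (7.1/2.8)(4.21 − 10.2) + 64.8 = 49.6

49.6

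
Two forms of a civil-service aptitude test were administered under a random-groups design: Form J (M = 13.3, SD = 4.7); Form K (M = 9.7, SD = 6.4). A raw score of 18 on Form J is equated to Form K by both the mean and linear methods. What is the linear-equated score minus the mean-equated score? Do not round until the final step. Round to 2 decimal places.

Mean-equated: 18 + (9.7 − 13.3) = 14.40
Linear-equated: (6.4/4.7)(18 − 13.3) + 9.7 = 16.100
Difference = 16.100 − 14.40 = 1.70

1.70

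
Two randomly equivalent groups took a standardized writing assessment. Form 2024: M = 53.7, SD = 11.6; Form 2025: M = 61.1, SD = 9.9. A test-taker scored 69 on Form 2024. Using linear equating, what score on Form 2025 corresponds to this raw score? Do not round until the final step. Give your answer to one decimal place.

Linear equating: y = (SD_Y/SD_X)(x − M_X) + M_Y
y = (9.9/11.6)(69 − 53.7) + 61.1
y = 0.853448 × 15.3 + 61.1 = 13.0578 + 61.1 = 74.2

74.2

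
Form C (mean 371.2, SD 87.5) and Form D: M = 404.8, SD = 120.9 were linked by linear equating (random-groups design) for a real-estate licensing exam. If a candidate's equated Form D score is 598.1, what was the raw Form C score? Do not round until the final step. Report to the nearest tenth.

511.1

Invert y = (SD_Y/SD_X)(x − M_X) + M_Y:
x = (SD_X/SD_Y)(y − M_Y) + M_X = (87.5/120.9)(598.1 − 404.8) + 371.2
x = 0.723739 × 193.300 + 371.2 = 511.1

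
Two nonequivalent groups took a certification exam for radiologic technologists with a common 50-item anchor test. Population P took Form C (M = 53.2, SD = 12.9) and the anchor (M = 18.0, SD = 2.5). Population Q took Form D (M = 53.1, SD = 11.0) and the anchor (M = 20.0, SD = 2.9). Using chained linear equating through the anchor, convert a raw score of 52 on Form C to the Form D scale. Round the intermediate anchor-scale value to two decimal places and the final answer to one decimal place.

44.6

Form C → anchor (Population P): v = (2.5/12.9)(52 − 53.2) + 18.0 = 17.77
anchor → Form D (Population Q): y = (11.0/2.9)(17.77 − 20.0) + 53.1 = 44.6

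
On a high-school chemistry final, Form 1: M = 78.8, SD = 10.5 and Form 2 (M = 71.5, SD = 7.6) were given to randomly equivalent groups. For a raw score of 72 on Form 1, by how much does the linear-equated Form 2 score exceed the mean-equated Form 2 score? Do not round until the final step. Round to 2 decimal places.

1.88

Mean-equated: 72 + (71.5 − 78.8) = 64.70
Linear-equated: (7.6/10.5)(72 − 78.8) + 71.5 = 66.578
Difference = 66.578 − 64.70 = 1.88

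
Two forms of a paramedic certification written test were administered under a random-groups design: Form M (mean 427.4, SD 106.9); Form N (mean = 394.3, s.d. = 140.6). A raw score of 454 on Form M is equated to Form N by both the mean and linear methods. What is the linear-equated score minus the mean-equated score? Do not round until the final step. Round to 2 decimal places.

Mean-equated: 454 + (394.3 − 427.4) = 420.90
Linear-equated: (140.6/106.9)(454 − 427.4) + 394.3 = 429.286
Difference = 429.286 − 420.90 = 8.39

8.39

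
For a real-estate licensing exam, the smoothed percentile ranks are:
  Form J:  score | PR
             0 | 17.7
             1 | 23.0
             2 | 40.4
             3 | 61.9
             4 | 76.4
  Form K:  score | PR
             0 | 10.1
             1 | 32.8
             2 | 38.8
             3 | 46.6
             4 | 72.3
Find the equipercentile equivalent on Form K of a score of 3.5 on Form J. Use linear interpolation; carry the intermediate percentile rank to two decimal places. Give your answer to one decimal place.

3.9

PR of 3.5 on Form J: 61.9 + (3.5 − 3)/(4 − 3) × (76.4 − 61.9) = 69.15
On Form K, PR 69.15 falls between score 3 (PR 46.6) and 4 (PR 72.3).
Interpolate: 3 + (69.15 − 46.6)/(72.3 − 46.6) × (4 − 3) = 3.9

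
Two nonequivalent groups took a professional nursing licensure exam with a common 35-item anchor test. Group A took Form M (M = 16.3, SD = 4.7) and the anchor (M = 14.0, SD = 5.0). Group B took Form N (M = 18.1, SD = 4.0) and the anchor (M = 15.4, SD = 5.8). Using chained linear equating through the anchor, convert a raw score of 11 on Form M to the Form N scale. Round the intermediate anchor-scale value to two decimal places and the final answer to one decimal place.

13.2

Form M → anchor (Group A): v = (5.0/4.7)(11 − 16.3) + 14.0 = 8.36
anchor → Form N (Group B): y = (4.0/5.8)(8.36 − 15.4) + 18.1 = 13.2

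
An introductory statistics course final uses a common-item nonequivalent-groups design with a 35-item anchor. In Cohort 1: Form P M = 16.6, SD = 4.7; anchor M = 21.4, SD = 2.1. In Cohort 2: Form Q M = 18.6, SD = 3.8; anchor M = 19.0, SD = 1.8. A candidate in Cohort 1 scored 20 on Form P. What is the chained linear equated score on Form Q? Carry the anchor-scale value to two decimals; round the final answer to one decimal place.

26.9

Form P → anchor (Cohort 1): v = (2.1/4.7)(20 − 16.6) + 21.4 = 22.92
anchor → Form Q (Cohort 2): y = (3.8/1.8)(22.92 − 19.0) + 18.6 = 26.9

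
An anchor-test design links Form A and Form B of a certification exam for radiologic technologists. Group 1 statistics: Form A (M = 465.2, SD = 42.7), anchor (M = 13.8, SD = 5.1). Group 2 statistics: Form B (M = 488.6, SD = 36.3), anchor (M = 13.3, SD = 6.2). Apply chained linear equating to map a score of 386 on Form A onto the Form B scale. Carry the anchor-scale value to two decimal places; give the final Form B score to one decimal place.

436.1

Form A → anchor (Group 1): v = (5.1/42.7)(386 − 465.2) + 13.8 = 4.34
anchor → Form B (Group 2): y = (36.3/6.2)(4.34 − 13.3) + 488.6 = 436.1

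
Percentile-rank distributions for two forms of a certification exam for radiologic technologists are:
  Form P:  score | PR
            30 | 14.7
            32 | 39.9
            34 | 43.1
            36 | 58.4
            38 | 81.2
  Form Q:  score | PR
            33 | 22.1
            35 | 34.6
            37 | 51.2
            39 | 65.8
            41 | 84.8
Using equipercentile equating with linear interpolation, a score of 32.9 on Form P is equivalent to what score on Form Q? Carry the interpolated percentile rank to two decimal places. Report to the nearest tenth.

35.8

PR of 32.9 on Form P: 39.9 + (32.9 − 32)/(34 − 32) × (43.1 − 39.9) = 41.34
On Form Q, PR 41.34 falls between score 35 (PR 34.6) and 37 (PR 51.2).
Interpolate: 35 + (41.34 − 34.6)/(51.2 − 34.6) × (37 − 35) = 35.8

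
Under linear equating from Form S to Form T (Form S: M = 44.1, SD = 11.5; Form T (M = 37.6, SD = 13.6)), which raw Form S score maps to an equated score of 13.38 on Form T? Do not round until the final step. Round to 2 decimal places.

Invert y = (SD_Y/SD_X)(x − M_X) + M_Y:
x = (SD_X/SD_Y)(y − M_Y) + M_X = (11.5/13.6)(13.38 − 37.6) + 44.1
x = 0.845588 × -24.220 + 44.1 = 23.62

23.62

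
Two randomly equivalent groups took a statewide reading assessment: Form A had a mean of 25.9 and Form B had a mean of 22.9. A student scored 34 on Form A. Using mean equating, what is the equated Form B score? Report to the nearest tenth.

31.0

Mean equating: y = x + (M_Y − M_X) = 34 + (22.9 − 25.9) = 31.0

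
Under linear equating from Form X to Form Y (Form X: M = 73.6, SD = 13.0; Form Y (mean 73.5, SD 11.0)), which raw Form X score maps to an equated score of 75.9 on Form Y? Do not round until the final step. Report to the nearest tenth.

Invert y = (SD_Y/SD_X)(x − M_X) + M_Y:
x = (SD_X/SD_Y)(y − M_Y) + M_X = (13.0/11.0)(75.9 − 73.5) + 73.6
x = 1.181818 × 2.400 + 73.6 = 76.4

76.4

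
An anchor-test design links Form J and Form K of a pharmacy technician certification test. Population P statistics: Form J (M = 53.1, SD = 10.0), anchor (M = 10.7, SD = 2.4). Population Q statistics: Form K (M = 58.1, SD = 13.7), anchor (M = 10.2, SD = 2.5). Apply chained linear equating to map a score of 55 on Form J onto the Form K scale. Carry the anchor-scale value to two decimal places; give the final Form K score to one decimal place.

63.4

Form J → anchor (Population P): v = (2.4/10.0)(55 − 53.1) + 10.7 = 11.16
anchor → Form K (Population Q): y = (13.7/2.5)(11.16 − 10.2) + 58.1 = 63.4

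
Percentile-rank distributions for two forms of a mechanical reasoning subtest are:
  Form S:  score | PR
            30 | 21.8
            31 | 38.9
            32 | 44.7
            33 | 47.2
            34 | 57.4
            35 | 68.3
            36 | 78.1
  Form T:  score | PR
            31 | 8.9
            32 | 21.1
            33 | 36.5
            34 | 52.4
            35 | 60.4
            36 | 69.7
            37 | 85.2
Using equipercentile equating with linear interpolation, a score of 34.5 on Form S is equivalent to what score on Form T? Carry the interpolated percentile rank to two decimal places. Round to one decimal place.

35.3

PR of 34.5 on Form S: 57.4 + (34.5 − 34)/(35 − 34) × (68.3 − 57.4) = 62.85
On Form T, PR 62.85 falls between score 35 (PR 60.4) and 36 (PR 69.7).
Interpolate: 35 + (62.85 − 60.4)/(69.7 − 60.4) × (36 − 35) = 35.3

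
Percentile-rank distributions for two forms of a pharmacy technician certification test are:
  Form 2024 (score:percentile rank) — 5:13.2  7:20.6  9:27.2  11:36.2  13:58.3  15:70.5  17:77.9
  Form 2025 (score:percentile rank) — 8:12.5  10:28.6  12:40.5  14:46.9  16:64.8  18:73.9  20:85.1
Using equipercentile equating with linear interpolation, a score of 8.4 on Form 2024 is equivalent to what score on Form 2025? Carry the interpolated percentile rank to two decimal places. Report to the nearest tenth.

9.6

PR of 8.4 on Form 2024: 20.6 + (8.4 − 7)/(9 − 7) × (27.2 − 20.6) = 25.22
On Form 2025, PR 25.22 falls between score 8 (PR 12.5) and 10 (PR 28.6).
Interpolate: 8 + (25.22 − 12.5)/(28.6 − 12.5) × (10 − 8) = 9.6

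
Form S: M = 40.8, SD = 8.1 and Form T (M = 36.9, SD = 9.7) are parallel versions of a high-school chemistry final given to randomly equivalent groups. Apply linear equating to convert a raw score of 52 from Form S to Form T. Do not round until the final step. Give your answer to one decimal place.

Linear equating: y = (SD_Y/SD_X)(x − M_X) + M_Y
y = (9.7/8.1)(52 − 40.8) + 36.9
y = 1.197531 × 11.2 + 36.9 = 13.4123 + 36.9 = 50.3

50.3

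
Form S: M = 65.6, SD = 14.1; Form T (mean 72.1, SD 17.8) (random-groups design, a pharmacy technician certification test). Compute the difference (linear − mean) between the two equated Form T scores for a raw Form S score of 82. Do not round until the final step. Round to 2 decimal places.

4.30

Mean-equated: 82 + (72.1 − 65.6) = 88.50
Linear-equated: (17.8/14.1)(82 − 65.6) + 72.1 = 92.804
Difference = 92.804 − 88.50 = 4.30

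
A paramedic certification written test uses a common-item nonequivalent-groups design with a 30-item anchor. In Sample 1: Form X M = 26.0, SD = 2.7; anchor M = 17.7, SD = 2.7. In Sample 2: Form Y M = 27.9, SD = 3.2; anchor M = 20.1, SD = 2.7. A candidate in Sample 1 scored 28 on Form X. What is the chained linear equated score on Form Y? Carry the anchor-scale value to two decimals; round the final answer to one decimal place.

27.4

Form X → anchor (Sample 1): v = (2.7/2.7)(28 − 26.0) + 17.7 = 19.70
anchor → Form Y (Sample 2): y = (3.2/2.7)(19.70 − 20.1) + 27.9 = 27.4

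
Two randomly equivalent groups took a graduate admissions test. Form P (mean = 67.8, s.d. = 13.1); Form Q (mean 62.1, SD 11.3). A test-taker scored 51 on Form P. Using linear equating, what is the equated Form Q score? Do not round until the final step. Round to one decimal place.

47.6

Linear equating: y = (SD_Y/SD_X)(x − M_X) + M_Y
y = (11.3/13.1)(51 − 67.8) + 62.1
y = 0.862595 × -16.8 + 62.1 = -14.4916 + 62.1 = 47.6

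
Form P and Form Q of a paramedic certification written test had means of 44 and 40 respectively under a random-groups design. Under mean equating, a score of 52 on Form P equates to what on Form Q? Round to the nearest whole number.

48

Mean equating: y = x + (M_Y − M_X) = 52 + (40 − 44) = 48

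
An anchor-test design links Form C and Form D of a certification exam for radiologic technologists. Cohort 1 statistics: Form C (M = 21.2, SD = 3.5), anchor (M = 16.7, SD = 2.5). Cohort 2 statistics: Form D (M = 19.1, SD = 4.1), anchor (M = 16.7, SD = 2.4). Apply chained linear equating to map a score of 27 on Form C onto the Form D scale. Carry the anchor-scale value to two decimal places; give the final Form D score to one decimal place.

Form C → anchor (Cohort 1): v = (2.5/3.5)(27 − 21.2) + 16.7 = 20.84
anchor → Form D (Cohort 2): y = (4.1/2.4)(20.84 − 16.7) + 19.1 = 26.2

26.2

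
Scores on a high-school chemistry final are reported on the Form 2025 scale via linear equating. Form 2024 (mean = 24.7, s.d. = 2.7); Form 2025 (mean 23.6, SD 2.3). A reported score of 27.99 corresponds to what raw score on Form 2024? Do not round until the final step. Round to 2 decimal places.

29.85

Invert y = (SD_Y/SD_X)(x − M_X) + M_Y:
x = (SD_X/SD_Y)(y − M_Y) + M_X = (2.7/2.3)(27.99 − 23.6) + 24.7
x = 1.173913 × 4.390 + 24.7 = 29.85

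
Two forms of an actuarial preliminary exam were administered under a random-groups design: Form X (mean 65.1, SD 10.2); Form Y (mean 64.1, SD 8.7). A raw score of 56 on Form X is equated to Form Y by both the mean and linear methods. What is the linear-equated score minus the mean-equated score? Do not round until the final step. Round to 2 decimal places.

Mean-equated: 56 + (64.1 − 65.1) = 55.00
Linear-equated: (8.7/10.2)(56 − 65.1) + 64.1 = 56.338
Difference = 56.338 − 55.00 = 1.34

1.34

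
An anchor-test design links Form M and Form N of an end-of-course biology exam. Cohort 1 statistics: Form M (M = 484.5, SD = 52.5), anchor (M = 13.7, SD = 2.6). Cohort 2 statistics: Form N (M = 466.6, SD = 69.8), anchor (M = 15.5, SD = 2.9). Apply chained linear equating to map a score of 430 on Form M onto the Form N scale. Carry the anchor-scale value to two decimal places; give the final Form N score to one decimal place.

Form M → anchor (Cohort 1): v = (2.6/52.5)(430 − 484.5) + 13.7 = 11.00
anchor → Form N (Cohort 2): y = (69.8/2.9)(11.00 − 15.5) + 466.6 = 358.3

358.3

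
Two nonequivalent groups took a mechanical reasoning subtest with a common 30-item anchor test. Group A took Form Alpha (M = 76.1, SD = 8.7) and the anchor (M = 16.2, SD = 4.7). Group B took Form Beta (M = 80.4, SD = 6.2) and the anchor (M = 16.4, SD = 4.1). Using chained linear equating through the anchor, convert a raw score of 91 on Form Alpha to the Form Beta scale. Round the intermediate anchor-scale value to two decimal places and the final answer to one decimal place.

Form Alpha → anchor (Group A): v = (4.7/8.7)(91 − 76.1) + 16.2 = 24.25
anchor → Form Beta (Group B): y = (6.2/4.1)(24.25 − 16.4) + 80.4 = 92.3

92.3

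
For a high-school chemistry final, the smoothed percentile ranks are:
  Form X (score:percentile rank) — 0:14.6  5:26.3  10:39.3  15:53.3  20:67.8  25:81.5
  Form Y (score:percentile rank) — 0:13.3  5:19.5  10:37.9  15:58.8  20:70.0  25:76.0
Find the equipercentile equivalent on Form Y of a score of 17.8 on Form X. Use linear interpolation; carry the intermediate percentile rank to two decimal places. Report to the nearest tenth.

PR of 17.8 on Form X: 53.3 + (17.8 − 15)/(20 − 15) × (67.8 − 53.3) = 61.42
On Form Y, PR 61.42 falls between score 15 (PR 58.8) and 20 (PR 70.0).
Interpolate: 15 + (61.42 − 58.8)/(70.0 − 58.8) × (20 − 15) = 16.2

16.2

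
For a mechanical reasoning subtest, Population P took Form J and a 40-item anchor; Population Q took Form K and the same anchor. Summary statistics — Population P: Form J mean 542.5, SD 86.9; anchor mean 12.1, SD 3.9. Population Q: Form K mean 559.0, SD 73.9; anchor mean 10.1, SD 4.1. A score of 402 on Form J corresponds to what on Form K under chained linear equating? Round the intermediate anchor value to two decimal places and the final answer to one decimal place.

Form J → anchor (Population P): v = (3.9/86.9)(402 − 542.5) + 12.1 = 5.79
anchor → Form K (Population Q): y = (73.9/4.1)(5.79 − 10.1) + 559.0 = 481.3

481.3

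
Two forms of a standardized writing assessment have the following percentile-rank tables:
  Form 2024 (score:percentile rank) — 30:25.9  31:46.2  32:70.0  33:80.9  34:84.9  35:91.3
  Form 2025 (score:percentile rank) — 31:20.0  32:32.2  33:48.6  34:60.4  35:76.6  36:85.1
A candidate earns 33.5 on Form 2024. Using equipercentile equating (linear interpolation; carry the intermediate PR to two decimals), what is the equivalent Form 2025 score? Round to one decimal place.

PR of 33.5 on Form 2024: 80.9 + (33.5 − 33)/(34 − 33) × (84.9 − 80.9) = 82.90
On Form 2025, PR 82.90 falls between score 35 (PR 76.6) and 36 (PR 85.1).
Interpolate: 35 + (82.90 − 76.6)/(85.1 − 76.6) × (36 − 35) = 35.7

35.7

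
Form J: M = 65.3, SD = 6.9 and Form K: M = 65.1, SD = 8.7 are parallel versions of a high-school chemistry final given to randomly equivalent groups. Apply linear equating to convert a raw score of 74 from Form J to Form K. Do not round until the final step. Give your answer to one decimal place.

Linear equating: y = (SD_Y/SD_X)(x − M_X) + M_Y
y = (8.7/6.9)(74 − 65.3) + 65.1
y = 1.260870 × 8.7 + 65.1 = 10.9696 + 65.1 = 76.1

76.1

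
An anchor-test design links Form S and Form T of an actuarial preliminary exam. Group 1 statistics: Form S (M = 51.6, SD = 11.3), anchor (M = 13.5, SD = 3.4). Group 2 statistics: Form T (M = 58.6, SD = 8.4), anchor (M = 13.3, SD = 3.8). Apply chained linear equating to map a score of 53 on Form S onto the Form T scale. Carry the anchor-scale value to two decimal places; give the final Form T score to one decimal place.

60.0

Form S → anchor (Group 1): v = (3.4/11.3)(53 − 51.6) + 13.5 = 13.92
anchor → Form T (Group 2): y = (8.4/3.8)(13.92 − 13.3) + 58.6 = 60.0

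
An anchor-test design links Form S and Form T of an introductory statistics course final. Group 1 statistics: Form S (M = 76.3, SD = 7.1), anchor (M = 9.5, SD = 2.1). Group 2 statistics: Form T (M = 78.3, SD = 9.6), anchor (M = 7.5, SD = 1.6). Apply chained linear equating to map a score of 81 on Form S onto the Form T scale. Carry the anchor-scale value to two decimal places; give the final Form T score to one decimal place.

Form S → anchor (Group 1): v = (2.1/7.1)(81 − 76.3) + 9.5 = 10.89
anchor → Form T (Group 2): y = (9.6/1.6)(10.89 − 7.5) + 78.3 = 98.6

98.6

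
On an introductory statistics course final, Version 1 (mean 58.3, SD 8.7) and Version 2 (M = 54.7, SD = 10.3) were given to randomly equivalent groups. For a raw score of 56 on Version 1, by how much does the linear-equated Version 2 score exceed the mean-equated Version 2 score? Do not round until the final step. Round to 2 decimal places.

Mean-equated: 56 + (54.7 − 58.3) = 52.40
Linear-equated: (10.3/8.7)(56 − 58.3) + 54.7 = 51.977
Difference = 51.977 − 52.40 = -0.42

-0.42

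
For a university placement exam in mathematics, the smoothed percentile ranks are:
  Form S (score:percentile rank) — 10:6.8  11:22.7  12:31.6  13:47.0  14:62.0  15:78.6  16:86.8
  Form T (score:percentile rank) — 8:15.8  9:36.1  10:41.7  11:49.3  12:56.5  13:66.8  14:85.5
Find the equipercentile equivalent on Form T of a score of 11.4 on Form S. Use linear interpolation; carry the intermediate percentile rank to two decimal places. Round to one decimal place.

PR of 11.4 on Form S: 22.7 + (11.4 − 11)/(12 − 11) × (31.6 − 22.7) = 26.26
On Form T, PR 26.26 falls between score 8 (PR 15.8) and 9 (PR 36.1).
Interpolate: 8 + (26.26 − 15.8)/(36.1 − 15.8) × (9 − 8) = 8.5

8.5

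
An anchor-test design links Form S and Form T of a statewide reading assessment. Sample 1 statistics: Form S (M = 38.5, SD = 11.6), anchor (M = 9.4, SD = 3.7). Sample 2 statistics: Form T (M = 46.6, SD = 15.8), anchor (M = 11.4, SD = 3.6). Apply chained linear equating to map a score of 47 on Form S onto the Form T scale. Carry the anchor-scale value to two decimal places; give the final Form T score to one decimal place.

Form S → anchor (Sample 1): v = (3.7/11.6)(47 − 38.5) + 9.4 = 12.11
anchor → Form T (Sample 2): y = (15.8/3.6)(12.11 − 11.4) + 46.6 = 49.7

49.7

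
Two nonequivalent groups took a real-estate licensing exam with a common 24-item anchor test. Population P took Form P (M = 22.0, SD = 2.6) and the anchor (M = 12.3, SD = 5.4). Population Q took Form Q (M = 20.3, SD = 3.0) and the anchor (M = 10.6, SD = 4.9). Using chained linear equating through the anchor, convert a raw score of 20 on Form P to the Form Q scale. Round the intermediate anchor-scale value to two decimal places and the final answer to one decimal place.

18.8

Form P → anchor (Population P): v = (5.4/2.6)(20 − 22.0) + 12.3 = 8.15
anchor → Form Q (Population Q): y = (3.0/4.9)(8.15 − 10.6) + 20.3 = 18.8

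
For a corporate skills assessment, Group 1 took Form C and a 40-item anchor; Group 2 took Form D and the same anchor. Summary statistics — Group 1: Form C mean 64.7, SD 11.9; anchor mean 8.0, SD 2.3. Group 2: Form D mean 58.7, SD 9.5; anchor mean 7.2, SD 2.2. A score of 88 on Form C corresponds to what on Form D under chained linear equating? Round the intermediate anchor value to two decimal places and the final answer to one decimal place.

81.6

Form C → anchor (Group 1): v = (2.3/11.9)(88 − 64.7) + 8.0 = 12.50
anchor → Form D (Group 2): y = (9.5/2.2)(12.50 − 7.2) + 58.7 = 81.6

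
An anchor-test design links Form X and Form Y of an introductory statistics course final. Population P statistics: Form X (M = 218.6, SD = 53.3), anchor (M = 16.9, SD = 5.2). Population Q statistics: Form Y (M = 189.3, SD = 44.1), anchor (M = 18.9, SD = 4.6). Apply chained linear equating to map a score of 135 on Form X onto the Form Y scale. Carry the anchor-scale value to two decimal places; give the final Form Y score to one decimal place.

Form X → anchor (Population P): v = (5.2/53.3)(135 − 218.6) + 16.9 = 8.74
anchor → Form Y (Population Q): y = (44.1/4.6)(8.74 − 18.9) + 189.3 = 91.9

91.9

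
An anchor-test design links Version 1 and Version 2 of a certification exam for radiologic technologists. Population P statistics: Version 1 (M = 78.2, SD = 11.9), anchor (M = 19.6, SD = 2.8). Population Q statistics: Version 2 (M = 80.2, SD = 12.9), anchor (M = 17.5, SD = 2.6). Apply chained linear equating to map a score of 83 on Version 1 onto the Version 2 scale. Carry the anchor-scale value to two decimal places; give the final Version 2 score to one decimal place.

Version 1 → anchor (Population P): v = (2.8/11.9)(83 − 78.2) + 19.6 = 20.73
anchor → Version 2 (Population Q): y = (12.9/2.6)(20.73 − 17.5) + 80.2 = 96.2

96.2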